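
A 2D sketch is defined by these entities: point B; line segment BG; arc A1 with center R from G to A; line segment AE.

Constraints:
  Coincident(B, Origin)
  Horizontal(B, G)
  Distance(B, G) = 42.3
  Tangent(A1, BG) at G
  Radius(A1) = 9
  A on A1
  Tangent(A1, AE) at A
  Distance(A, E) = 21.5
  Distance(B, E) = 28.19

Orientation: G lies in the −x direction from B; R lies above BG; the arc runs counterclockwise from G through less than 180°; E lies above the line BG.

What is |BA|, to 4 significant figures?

35.80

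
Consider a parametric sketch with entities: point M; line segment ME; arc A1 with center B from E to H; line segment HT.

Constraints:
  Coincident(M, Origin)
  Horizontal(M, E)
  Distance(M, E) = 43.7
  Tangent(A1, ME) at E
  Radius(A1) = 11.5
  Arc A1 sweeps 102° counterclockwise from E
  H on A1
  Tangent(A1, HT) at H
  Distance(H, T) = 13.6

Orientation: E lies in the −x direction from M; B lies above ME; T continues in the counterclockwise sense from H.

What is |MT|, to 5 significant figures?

44.543

M is at the origin; ME is horizontal with |ME| = 43.7 and E on the −x side, so E = (-43.700, 0.0000). Since A1 is tangent to ME there, BE ⟂ ME, so B = E + (0, 11.5) = (-43.700, 11.500). On A1, E sits at bearing -90° from B; a 102° counterclockwise sweep puts H at bearing 12°, so H = B + 11.5·(cos 12°, sin 12°) = (-32.451, 13.891). Since A1 is tangent to HT there, BH ⟂ HT, so HT runs along (−sin 12°, cos 12°); with |HT| = 13.6, T = (-35.279, 27.194). Then |MT| = |T − M| = 44.543.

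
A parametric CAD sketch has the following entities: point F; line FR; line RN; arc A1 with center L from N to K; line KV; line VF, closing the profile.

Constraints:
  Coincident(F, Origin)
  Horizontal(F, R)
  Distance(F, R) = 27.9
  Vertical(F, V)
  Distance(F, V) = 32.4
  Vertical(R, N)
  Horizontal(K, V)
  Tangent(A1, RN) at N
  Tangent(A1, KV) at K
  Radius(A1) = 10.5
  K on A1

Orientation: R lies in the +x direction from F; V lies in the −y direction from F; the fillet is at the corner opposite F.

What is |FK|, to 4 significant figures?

36.78

F is at the origin; F and R share the same y with |FR| = 27.9 and R on the +x side, so R = (27.90, 0.000). FV is vertical with |FV| = 32.4 and V on the −y side, so V = (0.000, -32.40). The virtual corner opposite F is at (27.90, -32.40). Tangency of A1 to RN means the radius LN is perpendicular to RN and since A1 is tangent to KV there, LK ⟂ KV, with radius 10.5, so the center L sits 10.5 in from both sides at L = (17.40, -21.90). That places the tangent points at N = (27.90, -21.90) on RN and K = (17.40, -32.40) on KV. Then |FK| = |K − F| = 36.78.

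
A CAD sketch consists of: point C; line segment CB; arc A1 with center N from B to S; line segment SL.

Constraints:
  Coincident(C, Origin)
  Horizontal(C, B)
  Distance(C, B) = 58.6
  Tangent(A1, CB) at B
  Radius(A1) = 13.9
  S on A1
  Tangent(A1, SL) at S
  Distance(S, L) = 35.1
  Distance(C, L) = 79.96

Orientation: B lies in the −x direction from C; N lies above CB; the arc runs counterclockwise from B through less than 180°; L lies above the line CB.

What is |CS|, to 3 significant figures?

50.1

Checks: |NS| = 13.90 ✓; ∠(NS, SL) = 90.00° ✓; |SL| = 35.10 ✓; |CL| = 79.96 ✓.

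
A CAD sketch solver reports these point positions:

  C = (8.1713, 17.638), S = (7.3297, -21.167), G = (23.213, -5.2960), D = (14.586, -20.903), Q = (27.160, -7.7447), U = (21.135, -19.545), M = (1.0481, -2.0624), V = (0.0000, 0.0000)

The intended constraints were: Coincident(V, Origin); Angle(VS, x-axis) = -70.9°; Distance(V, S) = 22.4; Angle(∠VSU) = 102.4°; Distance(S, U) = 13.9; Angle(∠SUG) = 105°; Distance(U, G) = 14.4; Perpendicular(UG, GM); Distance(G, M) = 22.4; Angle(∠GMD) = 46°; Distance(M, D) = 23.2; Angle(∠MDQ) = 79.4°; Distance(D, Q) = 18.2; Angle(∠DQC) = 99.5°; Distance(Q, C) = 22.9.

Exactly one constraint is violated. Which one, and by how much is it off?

Distance(Q, C) = 22.9 — off by 8.80.

V = (0.00, 0.00) ✓; VS at -70.90° ✓; |VS| = 22.40 ✓; ∠VSU = 102.4° ✓; |SU| = 13.90 ✓; ∠SUG = 105.0° ✓; |UG| = 14.40 ✓; ∠(UG, GM) = 90.00° ✓; |GM| = 22.40 ✓; ∠GMD = 46.00° ✓; |MD| = 23.20 ✓; ∠MDQ = 79.40° ✓; |DQ| = 18.20 ✓; ∠DQC = 99.50° ✓; |QC| = 31.70 ✗.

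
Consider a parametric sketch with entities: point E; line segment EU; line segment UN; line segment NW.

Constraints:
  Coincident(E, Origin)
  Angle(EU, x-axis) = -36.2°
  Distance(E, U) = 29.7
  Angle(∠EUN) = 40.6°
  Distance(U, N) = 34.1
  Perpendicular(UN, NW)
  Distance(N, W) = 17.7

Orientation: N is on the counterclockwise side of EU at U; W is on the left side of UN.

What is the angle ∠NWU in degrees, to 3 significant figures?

62.6°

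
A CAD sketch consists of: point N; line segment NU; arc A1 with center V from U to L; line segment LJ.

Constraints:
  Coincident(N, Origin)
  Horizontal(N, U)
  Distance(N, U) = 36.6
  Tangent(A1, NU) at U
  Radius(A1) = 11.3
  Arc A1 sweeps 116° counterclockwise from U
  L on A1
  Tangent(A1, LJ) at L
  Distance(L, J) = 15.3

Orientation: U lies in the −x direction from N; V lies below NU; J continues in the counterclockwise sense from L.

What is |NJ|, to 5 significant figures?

50.043

On A1, U sits at bearing 90° from V; a 116° counterclockwise sweep puts L at bearing 206°, so L = V + 11.3·(cos 206°, sin 206°) = (-46.756, -16.254). A1 meets LJ tangentially, so VL is at right angles to LJ, so LJ runs along (−sin 206°, cos 206°); with |LJ| = 15.3, J = (-40.049, -30.005). Then |NJ| = |J − N| = 50.043.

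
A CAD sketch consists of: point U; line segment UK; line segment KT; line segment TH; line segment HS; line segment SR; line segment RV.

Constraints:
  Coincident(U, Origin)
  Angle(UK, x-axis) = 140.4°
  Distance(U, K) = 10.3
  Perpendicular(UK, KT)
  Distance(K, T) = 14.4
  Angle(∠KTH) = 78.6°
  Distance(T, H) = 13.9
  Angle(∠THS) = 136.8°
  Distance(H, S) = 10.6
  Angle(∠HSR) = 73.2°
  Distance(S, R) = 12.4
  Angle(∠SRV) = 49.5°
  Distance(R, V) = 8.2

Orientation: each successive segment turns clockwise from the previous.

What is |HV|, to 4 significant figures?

5.603

U is at the origin; UK runs at 140.4° with length 10.3, so K = (-7.936, 6.565). The perpendicularity gives KT at right angles to UK, so KT runs at 50.40°; with |KT| = 14.4, T = (1.243, 17.66). ∠KTH = 78.6° gives TH at -51.00° from the x-axis; with |TH| = 13.9, H = (9.990, 6.859). ∠THS = 136.8° gives HS at -94.20° from the x-axis; with |HS| = 10.6, S = (9.214, -3.713). ∠HSR = 73.2° gives SR at 159.0° from the x-axis; with |SR| = 12.4, R = (-2.363, 0.7308). ∠SRV = 49.5° gives RV at 28.50° from the x-axis; with |RV| = 8.2, V = (4.844, 4.643). Then |HV| = |V − H| = 5.603.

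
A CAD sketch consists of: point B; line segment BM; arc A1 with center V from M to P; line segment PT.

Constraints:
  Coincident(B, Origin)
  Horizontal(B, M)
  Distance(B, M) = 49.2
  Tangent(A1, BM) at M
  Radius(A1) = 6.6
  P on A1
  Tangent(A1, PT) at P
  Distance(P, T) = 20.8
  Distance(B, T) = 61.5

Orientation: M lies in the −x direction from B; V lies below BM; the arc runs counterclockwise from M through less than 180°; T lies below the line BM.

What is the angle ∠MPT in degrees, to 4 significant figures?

133.8°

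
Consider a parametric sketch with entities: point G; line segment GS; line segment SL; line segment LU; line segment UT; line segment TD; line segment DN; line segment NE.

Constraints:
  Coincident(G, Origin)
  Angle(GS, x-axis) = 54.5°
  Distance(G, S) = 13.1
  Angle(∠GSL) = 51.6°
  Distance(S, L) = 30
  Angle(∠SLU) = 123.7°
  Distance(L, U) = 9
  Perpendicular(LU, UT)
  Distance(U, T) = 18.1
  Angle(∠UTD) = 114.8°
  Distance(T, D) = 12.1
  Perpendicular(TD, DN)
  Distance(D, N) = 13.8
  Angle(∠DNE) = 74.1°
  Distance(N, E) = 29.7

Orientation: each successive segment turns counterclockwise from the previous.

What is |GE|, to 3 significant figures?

30.8

TD is perpendicular to DN, so DN runs at 124°; with |DN| = 13.8, N = (-9.23, 10.4). ∠DNE = 74.1° gives NE at -130° from the x-axis; with |NE| = 29.7, E = (-28.2, -12.5). Then |GE| = |E − G| = 30.8.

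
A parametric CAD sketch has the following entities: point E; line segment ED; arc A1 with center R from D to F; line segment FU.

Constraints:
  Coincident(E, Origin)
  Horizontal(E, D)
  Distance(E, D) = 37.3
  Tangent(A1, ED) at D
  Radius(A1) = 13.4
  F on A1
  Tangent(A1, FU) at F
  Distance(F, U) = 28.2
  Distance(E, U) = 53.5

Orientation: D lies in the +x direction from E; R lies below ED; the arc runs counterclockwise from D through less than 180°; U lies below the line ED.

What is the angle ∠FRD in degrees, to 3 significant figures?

103°

E is at the origin; E and D share the same y with |ED| = 37.3 and D on the +x side, so D = (37.3, 0.00). Tangency of A1 to ED means the radius RD is perpendicular to ED, so R = D + (0, -13.4) = (37.3, -13.4). Since RF ⟂ FU (tangency), |RU| = √(13.4² + 28.2²) = 31.2 regardless of where F sits on A1. So U lies on both circle(E, 53.5) and circle(R, 31.2); the below-ED intersection is U = (30.6, -43.9). F is the foot of the tangent from U: F = (24.2, -16.4).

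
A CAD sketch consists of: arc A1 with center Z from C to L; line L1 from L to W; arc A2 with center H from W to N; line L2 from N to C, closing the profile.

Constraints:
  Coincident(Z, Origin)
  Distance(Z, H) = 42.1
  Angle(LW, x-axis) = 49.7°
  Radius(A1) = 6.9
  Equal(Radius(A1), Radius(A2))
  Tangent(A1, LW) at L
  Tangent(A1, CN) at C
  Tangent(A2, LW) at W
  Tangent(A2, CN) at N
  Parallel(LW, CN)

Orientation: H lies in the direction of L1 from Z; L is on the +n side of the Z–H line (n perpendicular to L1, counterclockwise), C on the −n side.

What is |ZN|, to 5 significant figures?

42.662

The slot axis is L1's direction at 49.7°, so u = (cos 49.7°, sin 49.7°) = (0.64679, 0.76267) and n = (−sin 49.7°, cos 49.7°) = (-0.76267, 0.64679). Z is at the origin and H lies 42.1 along u from Z, so H = 42.1·u = (27.230, 32.108). Tangency of A1 to both parallel lines with radius 6.9 puts L and C at Z ± 6.9·n: L = (-5.2624, 4.4628), C = (5.2624, -4.4628). Equal radii place W and N the same way about H: W = H + 6.9·n = (21.967, 36.571), N = H − 6.9·n = (32.492, 27.645). Then |ZN| = |N − Z| = 42.662.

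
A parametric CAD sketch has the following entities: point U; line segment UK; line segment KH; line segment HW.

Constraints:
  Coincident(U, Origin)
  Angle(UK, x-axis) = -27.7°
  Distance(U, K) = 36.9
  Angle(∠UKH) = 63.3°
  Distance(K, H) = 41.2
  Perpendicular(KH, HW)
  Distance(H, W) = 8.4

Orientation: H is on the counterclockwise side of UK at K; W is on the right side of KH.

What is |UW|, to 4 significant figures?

48.14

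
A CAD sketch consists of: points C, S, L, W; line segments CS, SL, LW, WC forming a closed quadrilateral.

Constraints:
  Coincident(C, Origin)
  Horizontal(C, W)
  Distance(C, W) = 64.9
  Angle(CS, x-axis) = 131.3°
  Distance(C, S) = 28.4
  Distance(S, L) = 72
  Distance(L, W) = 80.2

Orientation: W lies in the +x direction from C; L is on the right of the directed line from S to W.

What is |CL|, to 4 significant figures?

48.01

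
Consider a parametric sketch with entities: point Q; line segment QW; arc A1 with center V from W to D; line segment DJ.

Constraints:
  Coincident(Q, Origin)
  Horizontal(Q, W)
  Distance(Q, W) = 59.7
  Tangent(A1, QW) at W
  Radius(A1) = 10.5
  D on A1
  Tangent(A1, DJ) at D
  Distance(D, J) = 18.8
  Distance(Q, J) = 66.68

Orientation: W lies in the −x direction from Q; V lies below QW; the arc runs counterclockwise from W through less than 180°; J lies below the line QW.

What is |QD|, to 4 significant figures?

70.44

Checks: |QW| = 59.70 ✓; |VD| = 10.50 ✓; ∠(VD, DJ) = 90.00° ✓; |DJ| = 18.80 ✓; |QJ| = 66.68 ✓.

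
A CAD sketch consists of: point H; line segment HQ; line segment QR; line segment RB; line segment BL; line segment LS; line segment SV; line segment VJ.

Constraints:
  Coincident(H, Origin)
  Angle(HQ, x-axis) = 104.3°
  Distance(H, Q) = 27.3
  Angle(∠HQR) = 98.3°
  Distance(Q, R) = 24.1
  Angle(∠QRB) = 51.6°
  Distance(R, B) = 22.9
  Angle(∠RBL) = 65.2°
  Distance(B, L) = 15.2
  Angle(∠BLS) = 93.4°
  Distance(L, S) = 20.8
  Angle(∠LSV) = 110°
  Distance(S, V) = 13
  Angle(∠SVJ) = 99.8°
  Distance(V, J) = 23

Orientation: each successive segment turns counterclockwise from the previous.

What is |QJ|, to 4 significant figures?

29.51

∠LSV = 110.0° gives SV at -134.2° from the x-axis; with |SV| = 13.0, V = (-37.33, 20.99). ∠SVJ = 99.8° gives VJ at -54.00° from the x-axis; with |VJ| = 23.0, J = (-23.81, 2.382). Then |QJ| = |J − Q| = 29.51.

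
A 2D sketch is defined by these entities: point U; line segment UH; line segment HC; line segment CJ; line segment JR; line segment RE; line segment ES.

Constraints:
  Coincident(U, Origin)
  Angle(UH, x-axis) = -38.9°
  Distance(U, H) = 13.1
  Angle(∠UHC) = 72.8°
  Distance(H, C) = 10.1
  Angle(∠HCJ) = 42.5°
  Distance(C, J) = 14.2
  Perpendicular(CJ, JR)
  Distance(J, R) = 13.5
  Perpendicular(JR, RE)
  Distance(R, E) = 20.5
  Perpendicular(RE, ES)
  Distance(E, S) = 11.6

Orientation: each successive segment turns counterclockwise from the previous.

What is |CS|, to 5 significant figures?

6.5803

U is at the origin; UH runs at -38.9° with length 13.1, so H = (10.195, -8.2263). ∠UHC = 72.8° gives HC at 68.300° from the x-axis; with |HC| = 10.1, C = (13.929, 1.1579). ∠HCJ = 42.5° gives CJ at -154.20° from the x-axis; with |CJ| = 14.2, J = (1.1449, -5.0224). The perpendicularity gives JR at right angles to CJ, so JR runs at -64.200°; with |JR| = 13.5, R = (7.0205, -17.177). The perpendicularity gives RE at right angles to JR, so RE runs at 25.800°; with |RE| = 20.5, E = (25.477, -8.2544). RE ⟂ ES, so ES runs at 115.80°; with |ES| = 11.6, S = (20.428, 2.1893). Then |CS| = |S − C| = 6.5803.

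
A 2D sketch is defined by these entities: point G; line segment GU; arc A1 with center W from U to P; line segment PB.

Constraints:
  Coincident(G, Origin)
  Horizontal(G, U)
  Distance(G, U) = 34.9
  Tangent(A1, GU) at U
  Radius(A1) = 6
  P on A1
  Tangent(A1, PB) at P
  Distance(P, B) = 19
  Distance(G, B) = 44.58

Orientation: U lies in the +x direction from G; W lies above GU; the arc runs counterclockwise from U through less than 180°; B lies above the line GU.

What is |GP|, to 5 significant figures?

41.401

Checks: |WP| = 6.000 ✓; ∠(WP, PB) = 90.00° ✓; |PB| = 19.00 ✓; |GB| = 44.58 ✓.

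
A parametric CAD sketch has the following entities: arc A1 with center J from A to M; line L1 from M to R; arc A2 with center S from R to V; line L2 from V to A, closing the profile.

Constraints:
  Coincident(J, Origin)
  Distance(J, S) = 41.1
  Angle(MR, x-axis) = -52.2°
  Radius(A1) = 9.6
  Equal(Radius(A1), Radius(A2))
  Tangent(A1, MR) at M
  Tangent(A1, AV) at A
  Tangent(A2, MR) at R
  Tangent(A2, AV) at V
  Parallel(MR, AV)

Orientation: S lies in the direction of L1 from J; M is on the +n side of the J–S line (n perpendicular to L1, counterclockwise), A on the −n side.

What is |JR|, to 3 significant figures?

42.2

Tangency of A1 to both parallel lines with radius 9.6 puts M and A at J ± 9.6·n: M = (7.59, 5.88), A = (-7.59, -5.88). Equal radii place R and V the same way about S: R = S + 9.6·n = (32.8, -26.6), V = S − 9.6·n = (17.6, -38.4). Then |JR| = |R − J| = 42.2.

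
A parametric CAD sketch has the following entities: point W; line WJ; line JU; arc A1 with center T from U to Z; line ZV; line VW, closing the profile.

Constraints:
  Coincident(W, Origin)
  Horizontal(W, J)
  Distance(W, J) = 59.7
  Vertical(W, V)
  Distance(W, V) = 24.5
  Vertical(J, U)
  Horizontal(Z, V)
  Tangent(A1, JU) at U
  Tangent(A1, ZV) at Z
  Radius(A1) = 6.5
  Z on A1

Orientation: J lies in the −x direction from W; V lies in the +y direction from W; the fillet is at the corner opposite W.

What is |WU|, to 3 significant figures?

62.4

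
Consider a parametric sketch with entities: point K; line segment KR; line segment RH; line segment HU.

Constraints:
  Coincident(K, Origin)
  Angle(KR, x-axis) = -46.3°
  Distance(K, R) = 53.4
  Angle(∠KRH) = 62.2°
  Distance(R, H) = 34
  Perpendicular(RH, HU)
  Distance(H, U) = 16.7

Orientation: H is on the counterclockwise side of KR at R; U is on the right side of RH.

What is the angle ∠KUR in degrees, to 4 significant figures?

55.74°

K is at the origin; KR runs at -46.3° with length 53.4, so R = 53.4·(cos -46.3°, sin -46.3°) = (36.89, -38.61). ∠KRH = 62.2°, so RH runs at -46.3° + (180° − 62.2°) = 71.50° from the x-axis; with |RH| = 34.0, H = R + 34.0·(cos 71.50°, sin 71.50°) = (47.68, -6.363). RH ⟂ HU; with |HU| = 16.7 on the right of RH, U = H + 16.7·(0.9483, -0.3173) = (63.52, -11.66). Then cos ∠KUR = UK·UR / (|UK||UR|), giving 55.74°.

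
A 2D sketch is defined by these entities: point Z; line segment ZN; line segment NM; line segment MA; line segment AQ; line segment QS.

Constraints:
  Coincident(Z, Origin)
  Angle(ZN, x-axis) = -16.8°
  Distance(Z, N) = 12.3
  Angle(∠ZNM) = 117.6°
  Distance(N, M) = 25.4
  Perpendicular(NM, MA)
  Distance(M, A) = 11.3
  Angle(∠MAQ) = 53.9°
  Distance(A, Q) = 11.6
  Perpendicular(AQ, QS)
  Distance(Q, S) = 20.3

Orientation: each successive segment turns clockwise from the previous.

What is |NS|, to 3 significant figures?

30.4

Z is at the origin; ZN runs at -16.8° with length 12.3, so N = (11.8, -3.56). ∠ZNM = 117.6° gives NM at -79.2° from the x-axis; with |NM| = 25.4, M = (16.5, -28.5). The perpendicularity gives MA at right angles to NM, so MA runs at -169°; with |MA| = 11.3, A = (5.43, -30.6). ∠MAQ = 53.9° gives AQ at 64.7° from the x-axis; with |AQ| = 11.6, Q = (10.4, -20.1). The perpendicularity gives QS at right angles to AQ, so QS runs at -25.3°; with |QS| = 20.3, S = (28.7, -28.8). Then |NS| = |S − N| = 30.4.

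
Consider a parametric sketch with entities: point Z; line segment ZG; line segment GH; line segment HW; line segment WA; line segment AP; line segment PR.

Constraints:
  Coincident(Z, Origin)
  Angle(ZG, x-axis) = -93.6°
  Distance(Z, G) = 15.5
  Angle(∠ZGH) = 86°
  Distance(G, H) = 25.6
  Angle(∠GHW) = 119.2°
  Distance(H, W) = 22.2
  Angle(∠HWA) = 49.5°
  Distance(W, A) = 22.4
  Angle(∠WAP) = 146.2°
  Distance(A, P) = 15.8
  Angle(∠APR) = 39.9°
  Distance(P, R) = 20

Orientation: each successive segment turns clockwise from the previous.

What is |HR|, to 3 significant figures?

6.09

Z is at the origin; ZG runs at -93.6° with length 15.5, so G = (-0.973, -15.5). ∠ZGH = 86.0° gives GH at 172° from the x-axis; with |GH| = 25.6, H = (-26.3, -12.1). ∠GHW = 119.2° gives HW at 112° from the x-axis; with |HW| = 22.2, W = (-34.5, 8.56). ∠HWA = 49.5° gives WA at -18.9° from the x-axis; with |WA| = 22.4, A = (-13.3, 1.30). ∠WAP = 146.2° gives AP at -52.7° from the x-axis; with |AP| = 15.8, P = (-3.75, -11.3). ∠APR = 39.9° gives PR at 167° from the x-axis; with |PR| = 20.0, R = (-23.3, -6.84). Then |HR| = |R − H| = 6.09.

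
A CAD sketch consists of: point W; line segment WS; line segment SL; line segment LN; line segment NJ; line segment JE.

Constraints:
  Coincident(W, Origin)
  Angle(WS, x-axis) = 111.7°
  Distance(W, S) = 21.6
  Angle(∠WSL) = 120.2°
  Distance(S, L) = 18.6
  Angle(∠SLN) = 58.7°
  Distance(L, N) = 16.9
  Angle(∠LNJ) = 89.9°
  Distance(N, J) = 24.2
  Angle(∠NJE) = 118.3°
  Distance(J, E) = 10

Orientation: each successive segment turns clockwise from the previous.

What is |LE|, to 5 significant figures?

30.023

W is at the origin; WS runs at 111.7° with length 21.6, so S = (-7.9865, 20.069). ∠WSL = 120.2° gives SL at 51.900° from the x-axis; with |SL| = 18.6, L = (3.4903, 34.706). ∠SLN = 58.7° gives LN at -69.400° from the x-axis; with |LN| = 16.9, N = (9.4365, 18.887). ∠LNJ = 89.9° gives NJ at -159.50° from the x-axis; with |NJ| = 24.2, J = (-13.231, 10.412). ∠NJE = 118.3° gives JE at 138.80° from the x-axis; with |JE| = 10.0, E = (-20.755, 16.999). Then |LE| = |E − L| = 30.023.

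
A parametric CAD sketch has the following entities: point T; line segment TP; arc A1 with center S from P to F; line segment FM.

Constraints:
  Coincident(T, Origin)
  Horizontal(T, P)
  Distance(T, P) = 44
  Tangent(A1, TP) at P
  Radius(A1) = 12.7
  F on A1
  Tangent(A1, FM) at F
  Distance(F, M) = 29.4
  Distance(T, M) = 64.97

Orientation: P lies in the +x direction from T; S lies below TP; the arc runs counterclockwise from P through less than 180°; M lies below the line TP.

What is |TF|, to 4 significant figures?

37.96

T is at the origin; TP is horizontal with |TP| = 44.0 and P on the +x side, so P = (44.00, 0.000). Tangency of A1 to TP means the radius SP is perpendicular to TP, so S = P + (0, -12.7) = (44.00, -12.70). Since SF ⟂ FM (tangency), |SM| = √(12.7² + 29.4²) = 32.03 regardless of where F sits on A1. So M lies on both circle(T, 64.97) and circle(S, 32.03); the below-TP intersection is M = (47.28, -44.56). F is the foot of the tangent from M: F = (32.92, -18.91).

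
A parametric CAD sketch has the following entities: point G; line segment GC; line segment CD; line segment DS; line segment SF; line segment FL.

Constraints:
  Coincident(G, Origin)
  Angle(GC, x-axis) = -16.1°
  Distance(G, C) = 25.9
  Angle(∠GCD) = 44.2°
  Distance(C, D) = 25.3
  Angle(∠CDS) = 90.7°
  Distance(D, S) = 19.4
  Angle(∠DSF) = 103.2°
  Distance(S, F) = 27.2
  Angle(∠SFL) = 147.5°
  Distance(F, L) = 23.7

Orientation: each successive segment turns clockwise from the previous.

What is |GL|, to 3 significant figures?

41.9

∠DSF = 103.2° gives SF at 42.0° from the x-axis; with |SF| = 27.2, F = (13.4, 16.1). ∠SFL = 147.5° gives FL at 9.50° from the x-axis; with |FL| = 23.7, L = (36.8, 20.0). Then |GL| = |L − G| = 41.9.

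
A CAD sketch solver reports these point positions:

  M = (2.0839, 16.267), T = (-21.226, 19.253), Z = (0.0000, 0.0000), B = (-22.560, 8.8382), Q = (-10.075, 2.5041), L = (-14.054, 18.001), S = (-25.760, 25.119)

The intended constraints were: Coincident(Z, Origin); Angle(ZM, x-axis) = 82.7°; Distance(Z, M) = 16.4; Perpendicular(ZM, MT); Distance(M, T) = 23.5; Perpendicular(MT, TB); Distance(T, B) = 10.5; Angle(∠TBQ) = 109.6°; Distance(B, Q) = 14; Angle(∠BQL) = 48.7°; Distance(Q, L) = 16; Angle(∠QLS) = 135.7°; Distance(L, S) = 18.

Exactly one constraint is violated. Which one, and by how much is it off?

Distance(L, S) = 18 — off by 4.30.

Z = (0.00, 0.00) ✓; ZM at 82.70° ✓; |ZM| = 16.40 ✓; ∠(ZM, MT) = 90.00° ✓; |MT| = 23.50 ✓; ∠(MT, TB) = 90.00° ✓; |TB| = 10.50 ✓; ∠TBQ = 109.6° ✓; |BQ| = 14.00 ✓; ∠BQL = 48.70° ✓; |QL| = 16.00 ✓; ∠QLS = 135.7° ✓; |LS| = 13.70 ✗.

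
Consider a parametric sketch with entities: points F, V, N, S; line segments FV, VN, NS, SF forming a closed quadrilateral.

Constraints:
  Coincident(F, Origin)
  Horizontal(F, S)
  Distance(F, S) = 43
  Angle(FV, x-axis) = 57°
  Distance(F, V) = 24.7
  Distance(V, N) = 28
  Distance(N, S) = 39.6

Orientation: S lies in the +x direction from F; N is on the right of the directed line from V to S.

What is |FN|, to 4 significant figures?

6.735

F is at the origin; F and S share the same y with |FS| = 43.0 and S in +x, so S = (43.0, 0). FV runs at 57.0° with |FV| = 24.7, so V = (13.45, 20.72). N is determined by |VN| = 28.0 and |NS| = 39.6 together: it lies at the intersection of circle(V, 28.0) and circle(S, 39.6). With |VS| = 36.09, the foot of the radical line on VS is 7.177 from V and the perpendicular offset is √(28.0² − 7.177²) = 27.06. Taking the right-of-VS solution: N = (3.793, -5.566).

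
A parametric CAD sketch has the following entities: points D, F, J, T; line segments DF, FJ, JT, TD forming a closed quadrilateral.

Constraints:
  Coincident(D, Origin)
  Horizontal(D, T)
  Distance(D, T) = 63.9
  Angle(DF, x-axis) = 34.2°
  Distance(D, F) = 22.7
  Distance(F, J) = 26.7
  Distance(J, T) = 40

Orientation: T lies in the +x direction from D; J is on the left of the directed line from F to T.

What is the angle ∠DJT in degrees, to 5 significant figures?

90.813°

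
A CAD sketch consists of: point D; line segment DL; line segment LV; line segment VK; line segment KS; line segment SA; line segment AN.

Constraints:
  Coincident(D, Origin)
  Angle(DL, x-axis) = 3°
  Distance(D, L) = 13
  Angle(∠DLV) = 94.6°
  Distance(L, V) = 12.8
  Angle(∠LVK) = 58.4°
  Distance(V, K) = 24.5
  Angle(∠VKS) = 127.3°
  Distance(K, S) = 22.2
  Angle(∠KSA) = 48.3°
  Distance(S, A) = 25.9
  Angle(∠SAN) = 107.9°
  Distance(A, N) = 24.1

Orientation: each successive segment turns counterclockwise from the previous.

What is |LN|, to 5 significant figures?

18.665

∠KSA = 48.3° gives SA at 34.400° from the x-axis; with |SA| = 25.9, A = (10.672, -6.1620). ∠SAN = 107.9° gives AN at 106.50° from the x-axis; with |AN| = 24.1, N = (3.8268, 16.946). Then |LN| = |N − L| = 18.665.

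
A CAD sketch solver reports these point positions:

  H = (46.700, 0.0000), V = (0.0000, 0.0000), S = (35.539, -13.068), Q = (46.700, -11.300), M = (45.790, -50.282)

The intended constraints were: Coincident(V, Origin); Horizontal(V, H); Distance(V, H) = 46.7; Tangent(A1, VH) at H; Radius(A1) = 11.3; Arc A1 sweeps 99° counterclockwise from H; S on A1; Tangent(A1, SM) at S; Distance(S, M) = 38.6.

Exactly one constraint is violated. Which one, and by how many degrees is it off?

Tangent(A1, SM) at S — off by 6.40°.

V = (0.00, 0.00) ✓; V.y = 0.00, H.y = 0.00 ✓; |VH| = 46.70 ✓; ∠(QH, HV) = 90.00° ✓; |QH| = 11.30 ✓; bearing(Q→S) − bearing(Q→H) = 99.00° ✓; |QS| = 11.30 ✓; ∠(QS, SM) = 83.60° ✗; |SM| = 38.60 ✓.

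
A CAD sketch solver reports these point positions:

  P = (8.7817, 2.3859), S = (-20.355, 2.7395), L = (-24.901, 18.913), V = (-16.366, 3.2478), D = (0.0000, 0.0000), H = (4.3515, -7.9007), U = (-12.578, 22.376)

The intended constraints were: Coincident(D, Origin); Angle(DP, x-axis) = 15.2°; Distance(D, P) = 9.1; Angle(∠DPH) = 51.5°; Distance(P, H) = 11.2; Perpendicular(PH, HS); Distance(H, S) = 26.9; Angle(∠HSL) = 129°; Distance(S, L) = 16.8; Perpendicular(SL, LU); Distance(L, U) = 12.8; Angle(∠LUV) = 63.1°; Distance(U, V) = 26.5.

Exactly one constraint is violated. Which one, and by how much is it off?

Distance(U, V) = 26.5 — off by 7.00.

D = (0.00, 0.00) ✓; DP at 15.20° ✓; |DP| = 9.100 ✓; ∠DPH = 51.50° ✓; |PH| = 11.20 ✓; ∠(PH, HS) = 90.00° ✓; |HS| = 26.90 ✓; ∠HSL = 129.0° ✓; |SL| = 16.80 ✓; ∠(SL, LU) = 90.00° ✓; |LU| = 12.80 ✓; ∠LUV = 63.10° ✓; |UV| = 19.50 ✗.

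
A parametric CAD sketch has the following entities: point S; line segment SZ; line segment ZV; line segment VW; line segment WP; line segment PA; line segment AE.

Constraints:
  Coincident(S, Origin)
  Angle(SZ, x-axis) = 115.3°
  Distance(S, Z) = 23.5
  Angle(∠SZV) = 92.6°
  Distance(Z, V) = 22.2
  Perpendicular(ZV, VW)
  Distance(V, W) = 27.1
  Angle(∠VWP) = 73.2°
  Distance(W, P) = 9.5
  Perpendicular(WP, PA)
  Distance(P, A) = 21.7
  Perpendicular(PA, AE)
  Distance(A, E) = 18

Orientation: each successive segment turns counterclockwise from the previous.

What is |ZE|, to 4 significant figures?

37.65

The perpendicularity gives PA at right angles to WP, so PA runs at 129.5°; with |PA| = 21.7, A = (-26.54, 10.47). PA is perpendicular to AE, so AE runs at -140.5°; with |AE| = 18.0, E = (-40.43, -0.9844). Then |ZE| = |E − Z| = 37.65.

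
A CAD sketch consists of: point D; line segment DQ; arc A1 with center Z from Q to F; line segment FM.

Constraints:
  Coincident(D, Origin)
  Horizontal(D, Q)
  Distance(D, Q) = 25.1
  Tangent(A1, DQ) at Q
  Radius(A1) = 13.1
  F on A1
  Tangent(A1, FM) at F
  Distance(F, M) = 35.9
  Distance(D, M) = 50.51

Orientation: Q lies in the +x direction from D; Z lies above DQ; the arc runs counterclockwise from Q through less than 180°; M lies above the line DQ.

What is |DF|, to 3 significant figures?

41.2

Checks: |ZF| = 13.10 ✓; ∠(ZF, FM) = 90.00° ✓; |FM| = 35.90 ✓; |DM| = 50.51 ✓.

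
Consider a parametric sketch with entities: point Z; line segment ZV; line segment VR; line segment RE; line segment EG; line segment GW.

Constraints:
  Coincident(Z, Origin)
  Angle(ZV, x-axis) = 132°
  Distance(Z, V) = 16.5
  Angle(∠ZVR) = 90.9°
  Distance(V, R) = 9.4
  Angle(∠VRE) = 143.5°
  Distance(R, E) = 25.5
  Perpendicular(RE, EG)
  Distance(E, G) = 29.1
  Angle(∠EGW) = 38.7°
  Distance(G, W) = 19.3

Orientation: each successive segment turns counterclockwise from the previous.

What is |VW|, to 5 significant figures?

22.625

RE is perpendicular to EG, so EG runs at -12.400°; with |EG| = 29.1, G = (4.8213, -25.071). ∠EGW = 38.7° gives GW at 128.90° from the x-axis; with |GW| = 19.3, W = (-7.2984, -10.051). Then |VW| = |W − V| = 22.625.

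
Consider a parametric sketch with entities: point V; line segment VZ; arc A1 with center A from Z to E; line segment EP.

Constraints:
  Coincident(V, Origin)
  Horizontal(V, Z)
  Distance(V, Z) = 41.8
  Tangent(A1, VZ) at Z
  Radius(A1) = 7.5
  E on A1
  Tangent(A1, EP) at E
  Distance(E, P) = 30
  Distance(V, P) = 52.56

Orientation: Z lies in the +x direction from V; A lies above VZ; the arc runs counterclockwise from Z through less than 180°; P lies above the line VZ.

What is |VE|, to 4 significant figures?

49.78

Checks: |AE| = 7.500 ✓; ∠(AE, EP) = 90.00° ✓; |EP| = 30.00 ✓; |VP| = 52.56 ✓.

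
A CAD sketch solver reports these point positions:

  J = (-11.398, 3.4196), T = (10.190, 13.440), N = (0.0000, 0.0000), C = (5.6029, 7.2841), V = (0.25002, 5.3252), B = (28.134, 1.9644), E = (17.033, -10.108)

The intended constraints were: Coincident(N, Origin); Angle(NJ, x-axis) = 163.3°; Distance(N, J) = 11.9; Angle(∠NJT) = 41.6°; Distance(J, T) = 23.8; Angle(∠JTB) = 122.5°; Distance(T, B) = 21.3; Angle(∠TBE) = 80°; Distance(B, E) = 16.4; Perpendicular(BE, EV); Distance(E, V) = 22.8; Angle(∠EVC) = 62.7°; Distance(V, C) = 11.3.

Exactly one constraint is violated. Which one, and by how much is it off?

Distance(V, C) = 11.3 — off by 5.60.

N = (0.00, 0.00) ✓; NJ at 163.3° ✓; |NJ| = 11.90 ✓; ∠NJT = 41.60° ✓; |JT| = 23.80 ✓; ∠JTB = 122.5° ✓; |TB| = 21.30 ✓; ∠TBE = 80.00° ✓; |BE| = 16.40 ✓; ∠(BE, EV) = 90.00° ✓; |EV| = 22.80 ✓; ∠EVC = 62.70° ✓; |VC| = 5.700 ✗.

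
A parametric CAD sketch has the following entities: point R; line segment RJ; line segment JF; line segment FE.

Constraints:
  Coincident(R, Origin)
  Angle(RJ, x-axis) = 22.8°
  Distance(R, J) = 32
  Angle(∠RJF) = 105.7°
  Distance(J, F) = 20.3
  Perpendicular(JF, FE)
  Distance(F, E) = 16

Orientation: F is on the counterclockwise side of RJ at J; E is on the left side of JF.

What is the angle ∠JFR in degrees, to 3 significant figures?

46.8°

R is at the origin; RJ runs at 22.8° with length 32.0, so J = 32.0·(cos 22.8°, sin 22.8°) = (29.5, 12.4). ∠RJF = 105.7°, so JF runs at 22.8° + (180° − 105.7°) = 97.1° from the x-axis; with |JF| = 20.3, F = J + 20.3·(cos 97.1°, sin 97.1°) = (27.0, 32.5). Then cos ∠JFR = FJ·FR / (|FJ||FR|), giving 46.8°.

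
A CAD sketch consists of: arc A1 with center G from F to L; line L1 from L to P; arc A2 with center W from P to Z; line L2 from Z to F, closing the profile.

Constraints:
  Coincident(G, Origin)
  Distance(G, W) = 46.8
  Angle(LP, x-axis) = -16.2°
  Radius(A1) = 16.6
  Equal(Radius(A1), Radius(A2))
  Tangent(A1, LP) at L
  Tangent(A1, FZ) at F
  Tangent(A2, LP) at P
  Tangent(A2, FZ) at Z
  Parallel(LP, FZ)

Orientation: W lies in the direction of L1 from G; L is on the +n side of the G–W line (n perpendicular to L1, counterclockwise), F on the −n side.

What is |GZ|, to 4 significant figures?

49.66

The slot axis is L1's direction at -16.2°, so u = (cos -16.2°, sin -16.2°) = (0.9603, -0.2790) and n = (−sin -16.2°, cos -16.2°) = (0.2790, 0.9603). G is at the origin and W lies 46.8 along u from G, so W = 46.8·u = (44.94, -13.06). Tangency of A1 to both parallel lines with radius 16.6 puts L and F at G ± 16.6·n: L = (4.631, 15.94), F = (-4.631, -15.94). Equal radii place P and Z the same way about W: P = W + 16.6·n = (49.57, 2.884), Z = W − 16.6·n = (40.31, -29.00). Then |GZ| = |Z − G| = 49.66.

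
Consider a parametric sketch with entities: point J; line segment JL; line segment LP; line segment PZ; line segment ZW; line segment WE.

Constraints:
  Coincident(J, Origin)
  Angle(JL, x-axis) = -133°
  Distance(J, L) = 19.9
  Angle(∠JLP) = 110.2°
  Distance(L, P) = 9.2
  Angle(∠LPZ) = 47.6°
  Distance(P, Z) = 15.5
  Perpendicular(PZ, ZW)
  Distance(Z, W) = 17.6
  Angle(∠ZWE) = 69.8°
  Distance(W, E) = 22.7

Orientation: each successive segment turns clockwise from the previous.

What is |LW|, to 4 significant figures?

14.25

∠LPZ = 47.6° gives PZ at 24.80° from the x-axis; with |PZ| = 15.5, Z = (-7.982, -4.487). The perpendicularity gives ZW at right angles to PZ, so ZW runs at -65.20°; with |ZW| = 17.6, W = (-0.6000, -20.46). Then |LW| = |W − L| = 14.25.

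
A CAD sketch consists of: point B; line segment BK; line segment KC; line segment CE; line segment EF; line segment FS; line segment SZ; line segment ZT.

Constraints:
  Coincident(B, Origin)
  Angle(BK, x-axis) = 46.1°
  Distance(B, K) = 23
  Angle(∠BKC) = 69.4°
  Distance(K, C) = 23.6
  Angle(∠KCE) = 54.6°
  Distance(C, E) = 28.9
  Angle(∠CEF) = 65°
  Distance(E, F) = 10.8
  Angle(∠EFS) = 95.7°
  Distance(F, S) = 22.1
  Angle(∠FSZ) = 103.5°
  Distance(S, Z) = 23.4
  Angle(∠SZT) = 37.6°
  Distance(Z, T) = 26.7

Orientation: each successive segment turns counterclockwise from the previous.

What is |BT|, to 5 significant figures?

6.8417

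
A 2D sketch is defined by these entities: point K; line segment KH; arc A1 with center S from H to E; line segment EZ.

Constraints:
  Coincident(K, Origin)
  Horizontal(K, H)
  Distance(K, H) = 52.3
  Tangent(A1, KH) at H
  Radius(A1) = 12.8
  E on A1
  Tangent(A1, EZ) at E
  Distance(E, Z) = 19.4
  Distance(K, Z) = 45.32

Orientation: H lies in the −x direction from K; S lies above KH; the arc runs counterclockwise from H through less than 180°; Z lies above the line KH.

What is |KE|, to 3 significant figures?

41.0

Checks: |SE| = 12.80 ✓; ∠(SE, EZ) = 90.00° ✓; |EZ| = 19.40 ✓; |KZ| = 45.32 ✓.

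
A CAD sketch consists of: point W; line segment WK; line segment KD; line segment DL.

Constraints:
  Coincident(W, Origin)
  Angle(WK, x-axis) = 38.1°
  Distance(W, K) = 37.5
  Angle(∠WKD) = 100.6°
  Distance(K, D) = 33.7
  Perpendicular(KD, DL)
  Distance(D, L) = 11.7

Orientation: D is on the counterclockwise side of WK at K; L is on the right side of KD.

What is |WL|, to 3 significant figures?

63.3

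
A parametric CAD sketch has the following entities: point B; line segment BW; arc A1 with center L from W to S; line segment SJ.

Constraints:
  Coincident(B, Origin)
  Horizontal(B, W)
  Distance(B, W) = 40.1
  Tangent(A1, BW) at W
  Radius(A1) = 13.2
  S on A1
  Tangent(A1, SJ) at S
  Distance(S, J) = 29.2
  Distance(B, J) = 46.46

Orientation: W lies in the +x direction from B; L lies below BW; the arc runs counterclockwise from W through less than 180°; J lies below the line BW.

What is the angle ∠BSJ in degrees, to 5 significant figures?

105.08°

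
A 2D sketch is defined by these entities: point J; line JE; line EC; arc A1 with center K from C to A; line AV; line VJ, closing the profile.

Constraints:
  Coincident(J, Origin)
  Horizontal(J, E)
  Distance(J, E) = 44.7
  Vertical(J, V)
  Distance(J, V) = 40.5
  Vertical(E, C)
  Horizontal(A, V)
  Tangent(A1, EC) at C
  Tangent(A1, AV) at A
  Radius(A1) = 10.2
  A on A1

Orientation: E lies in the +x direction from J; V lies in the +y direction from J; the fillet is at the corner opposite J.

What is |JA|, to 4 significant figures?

53.20

J is at the origin; J and E share the same y with |JE| = 44.7 and E on the +x side, so E = (44.70, 0.000). J and V share the same x with |JV| = 40.5 and V on the +y side, so V = (0.000, 40.50). The virtual corner opposite J is at (44.70, 40.50). Tangency of A1 to EC means the radius KC is perpendicular to EC and tangency of A1 to AV means the radius KA is perpendicular to AV, with radius 10.2, so the center K sits 10.2 in from both sides at K = (34.50, 30.30). That places the tangent points at C = (44.70, 30.30) on EC and A = (34.50, 40.50) on AV. Then |JA| = |A − J| = 53.20.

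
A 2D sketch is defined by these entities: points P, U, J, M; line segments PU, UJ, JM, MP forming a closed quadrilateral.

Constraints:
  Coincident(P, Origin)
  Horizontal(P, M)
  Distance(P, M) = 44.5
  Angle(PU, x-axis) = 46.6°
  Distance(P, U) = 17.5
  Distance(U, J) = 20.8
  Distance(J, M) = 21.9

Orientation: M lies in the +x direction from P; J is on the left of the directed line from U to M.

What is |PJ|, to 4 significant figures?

36.86

P is at the origin; P and M share the same y with |PM| = 44.5 and M in +x, so M = (44.5, 0). PU runs at 46.6° with |PU| = 17.5, so U = (12.02, 12.72). J is determined by |UJ| = 20.8 and |JM| = 21.9 together: it lies at the intersection of circle(U, 20.8) and circle(M, 21.9). With |UM| = 34.88, the foot of the radical line on UM is 16.76 from U and the perpendicular offset is √(20.8² − 16.76²) = 12.31. Taking the left-of-UM solution: J = (32.12, 18.07).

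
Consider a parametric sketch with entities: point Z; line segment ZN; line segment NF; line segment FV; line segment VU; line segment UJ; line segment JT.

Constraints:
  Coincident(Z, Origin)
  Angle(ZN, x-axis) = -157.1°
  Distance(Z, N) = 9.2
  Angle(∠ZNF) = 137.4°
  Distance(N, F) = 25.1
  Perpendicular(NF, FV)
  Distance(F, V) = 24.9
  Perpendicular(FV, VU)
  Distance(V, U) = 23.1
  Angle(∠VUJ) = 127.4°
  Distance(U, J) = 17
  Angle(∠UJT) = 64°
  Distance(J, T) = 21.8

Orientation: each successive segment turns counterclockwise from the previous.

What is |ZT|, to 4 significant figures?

19.84

∠VUJ = 127.4° gives UJ at 118.1° from the x-axis; with |UJ| = 17.0, J = (5.347, -0.7296). ∠UJT = 64.0° gives JT at -125.9° from the x-axis; with |JT| = 21.8, T = (-7.436, -18.39). Then |ZT| = |T − Z| = 19.84.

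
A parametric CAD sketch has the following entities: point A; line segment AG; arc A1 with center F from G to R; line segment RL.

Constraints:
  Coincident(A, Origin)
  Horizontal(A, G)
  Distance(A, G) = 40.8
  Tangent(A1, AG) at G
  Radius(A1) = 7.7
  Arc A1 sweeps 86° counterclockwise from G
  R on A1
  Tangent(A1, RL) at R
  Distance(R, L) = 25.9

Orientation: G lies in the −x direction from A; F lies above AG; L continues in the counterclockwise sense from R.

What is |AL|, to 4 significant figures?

45.49

A is at the origin; A and G share the same y with |AG| = 40.8 and G on the −x side, so G = (-40.80, 0.000). The tangent condition forces FG to be normal to AG, so F = G + (0, 7.7) = (-40.80, 7.700). On A1, G sits at bearing -90° from F; an 86° counterclockwise sweep puts R at bearing -4°, so R = F + 7.7·(cos -4°, sin -4°) = (-33.12, 7.163). The tangent condition forces FR to be normal to RL, so RL runs along (−sin -4°, cos -4°); with |RL| = 25.9, L = (-31.31, 33.00). Then |AL| = |L − A| = 45.49.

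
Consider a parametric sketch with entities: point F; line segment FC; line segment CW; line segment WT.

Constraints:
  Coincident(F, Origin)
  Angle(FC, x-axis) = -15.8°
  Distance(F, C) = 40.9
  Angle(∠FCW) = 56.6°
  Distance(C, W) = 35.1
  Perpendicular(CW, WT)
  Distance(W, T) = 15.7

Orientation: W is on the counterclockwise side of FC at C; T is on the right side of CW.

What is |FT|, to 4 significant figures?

51.41

F is at the origin; FC runs at -15.8° with length 40.9, so C = 40.9·(cos -15.8°, sin -15.8°) = (39.35, -11.14). ∠FCW = 56.6°, so CW runs at -15.8° + (180° − 56.6°) = 107.6° from the x-axis; with |CW| = 35.1, W = C + 35.1·(cos 107.6°, sin 107.6°) = (28.74, 22.32). The perpendicularity gives WT at right angles to CW; with |WT| = 15.7 on the right of CW, T = W + 15.7·(0.9532, 0.3024) = (43.71, 27.07). Then |FT| = |T − F| = 51.41.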